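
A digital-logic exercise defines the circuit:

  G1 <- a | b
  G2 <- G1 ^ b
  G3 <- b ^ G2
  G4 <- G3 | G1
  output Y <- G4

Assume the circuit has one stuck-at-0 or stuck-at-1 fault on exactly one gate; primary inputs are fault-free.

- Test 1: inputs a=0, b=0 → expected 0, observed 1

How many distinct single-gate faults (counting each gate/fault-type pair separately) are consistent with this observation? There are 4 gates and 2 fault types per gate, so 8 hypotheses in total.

4

Fault-free: G1=0, G2=0, G3=0, G4=0 → 0. Observed 1.
  G1 stuck-at-0: output 0 ✗
  G1 stuck-at-1: output 1 ✓
  G2 stuck-at-0: output 0 ✗
  G2 stuck-at-1: output 1 ✓
  G3 stuck-at-0: output 0 ✗
  G3 stuck-at-1: output 1 ✓
  G4 stuck-at-0: output 0 ✗
  G4 stuck-at-1: output 1 ✓
Consistent faults: {G1 stuck-at-1, G2 stuck-at-1, G3 stuck-at-1, G4 stuck-at-1} — 4 in all.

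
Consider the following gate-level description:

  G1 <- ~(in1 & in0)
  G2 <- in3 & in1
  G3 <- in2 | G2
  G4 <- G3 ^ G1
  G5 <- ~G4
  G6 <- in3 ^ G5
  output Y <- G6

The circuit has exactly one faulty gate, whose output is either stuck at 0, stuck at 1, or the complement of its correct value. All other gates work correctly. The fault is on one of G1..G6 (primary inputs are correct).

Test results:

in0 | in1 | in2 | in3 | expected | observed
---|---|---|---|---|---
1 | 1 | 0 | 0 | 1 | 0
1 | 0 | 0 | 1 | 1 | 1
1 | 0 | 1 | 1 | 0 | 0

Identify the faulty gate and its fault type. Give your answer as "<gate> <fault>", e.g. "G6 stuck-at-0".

Fault-free values for test 1 (in0=1, in1=1, in2=0, in3=0): G1=0, G2=0, G3=0, G4=0, G5=1, G6=1, giving Y=1. Observed 0.
Test 1: faults giving observed 0 are {G1 stuck-at-1, G1 inverted output, G2 stuck-at-1, G2 inverted output, G3 stuck-at-1, G3 inverted output, G4 stuck-at-1, G4 inverted output, G5 stuck-at-0, G5 inverted output, G6 stuck-at-0, G6 inverted output}.
Test 2 (in0=1, in1=0, in2=0, in3=1): fault-free G1=1, G2=0, G3=0, G4=1, G5=0, G6=1 → 1; observed 1. Eliminates G1 inverted output, G2 stuck-at-1, G2 inverted output, G3 stuck-at-1, G3 inverted output, G4 inverted output, G5 inverted output, G6 stuck-at-0, G6 inverted output.
Test 3 (in0=1, in1=0, in2=1, in3=1): fault-free G1=1, G2=0, G3=1, G4=0, G5=1, G6=0 → 0; observed 0. Eliminates G4 stuck-at-1, G5 stuck-at-0.
Only G1 stuck-at-1 is consistent with every test.

G1 stuck-at-1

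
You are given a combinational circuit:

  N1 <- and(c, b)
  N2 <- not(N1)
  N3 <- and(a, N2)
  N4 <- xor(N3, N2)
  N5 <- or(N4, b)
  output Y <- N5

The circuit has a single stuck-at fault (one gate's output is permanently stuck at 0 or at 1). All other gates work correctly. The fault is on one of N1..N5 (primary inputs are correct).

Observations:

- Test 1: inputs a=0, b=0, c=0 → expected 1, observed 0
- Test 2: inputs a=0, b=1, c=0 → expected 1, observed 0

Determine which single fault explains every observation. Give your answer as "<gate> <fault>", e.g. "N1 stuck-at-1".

Fault-free values for test 1 (a=0, b=0, c=0): N1=0, N2=1, N3=0, N4=1, N5=1, giving Y=1. Observed 0.
Test 1: faults giving observed 0 are {N1 stuck-at-1, N2 stuck-at-0, N3 stuck-at-1, N4 stuck-at-0, N5 stuck-at-0}.
Test 2 (a=0, b=1, c=0): fault-free N1=0, N2=1, N3=0, N4=1, N5=1 → 1; observed 0. Eliminates N1 stuck-at-1, N2 stuck-at-0, N3 stuck-at-1, N4 stuck-at-0.
Only N5 stuck-at-0 is consistent with every test.

N5 stuck-at-0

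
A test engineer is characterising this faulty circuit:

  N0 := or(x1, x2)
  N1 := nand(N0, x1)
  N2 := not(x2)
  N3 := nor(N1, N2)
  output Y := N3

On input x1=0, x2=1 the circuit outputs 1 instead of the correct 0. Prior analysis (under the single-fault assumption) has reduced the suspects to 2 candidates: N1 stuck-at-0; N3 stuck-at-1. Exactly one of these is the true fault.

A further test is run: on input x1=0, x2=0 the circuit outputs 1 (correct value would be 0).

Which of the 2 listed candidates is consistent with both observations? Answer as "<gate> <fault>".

Evaluate each candidate on input x1=0, x2=0:
  N1 stuck-at-0: N0=0, N1=0 [stuck-at-0], N2=1, N3=0 → 0 — eliminated
  N3 stuck-at-1: N0=0, N1=1, N2=1, N3=1 [stuck-at-1] → 1 — matches
Only N3 stuck-at-1 reproduces the observed 1.

N3 stuck-at-1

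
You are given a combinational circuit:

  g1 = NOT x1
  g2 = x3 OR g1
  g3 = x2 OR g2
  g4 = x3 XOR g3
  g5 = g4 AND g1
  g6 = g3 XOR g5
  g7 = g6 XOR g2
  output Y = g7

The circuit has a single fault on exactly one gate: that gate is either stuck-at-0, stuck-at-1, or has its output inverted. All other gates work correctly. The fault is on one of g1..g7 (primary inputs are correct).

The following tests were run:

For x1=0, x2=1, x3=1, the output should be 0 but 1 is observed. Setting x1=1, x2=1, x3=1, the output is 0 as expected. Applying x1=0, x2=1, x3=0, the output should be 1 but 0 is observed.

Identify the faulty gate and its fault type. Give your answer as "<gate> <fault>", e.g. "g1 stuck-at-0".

g4 inverted output

Fault-free values for test 1 (x1=0, x2=1, x3=1): g1=1, g2=1, g3=1, g4=0, g5=0, g6=1, g7=0, giving Y=0. Observed 1.
Test 1: faults giving observed 1 are {g2 stuck-at-0, g2 inverted output, g4 stuck-at-1, g4 inverted output, g5 stuck-at-1, g5 inverted output, g6 stuck-at-0, g6 inverted output, g7 stuck-at-1, g7 inverted output}.
Test 2 (x1=1, x2=1, x3=1): fault-free g1=0, g2=1, g3=1, g4=0, g5=0, g6=1, g7=0 → 0; observed 0. Eliminates g2 stuck-at-0, g2 inverted output, g5 stuck-at-1, g5 inverted output, g6 stuck-at-0, g6 inverted output, g7 stuck-at-1, g7 inverted output.
Test 3 (x1=0, x2=1, x3=0): fault-free g1=1, g2=1, g3=1, g4=1, g5=1, g6=0, g7=1 → 1; observed 0. Eliminates g4 stuck-at-1.
Only g4 inverted output is consistent with every test.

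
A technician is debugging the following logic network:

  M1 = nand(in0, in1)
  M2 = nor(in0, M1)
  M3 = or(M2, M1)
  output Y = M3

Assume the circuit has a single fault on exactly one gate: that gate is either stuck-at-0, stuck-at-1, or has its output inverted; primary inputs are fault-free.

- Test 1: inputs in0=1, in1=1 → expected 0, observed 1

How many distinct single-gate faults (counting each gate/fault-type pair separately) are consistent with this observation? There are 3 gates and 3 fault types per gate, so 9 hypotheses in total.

6

Fault-free: M1=0, M2=0, M3=0 → 0. Observed 1.
  M1 stuck-at-0: output 0 ✗
  M1 stuck-at-1: output 1 ✓
  M1 inverted output: output 1 ✓
  M2 stuck-at-0: output 0 ✗
  M2 stuck-at-1: output 1 ✓
  M2 inverted output: output 1 ✓
  M3 stuck-at-0: output 0 ✗
  M3 stuck-at-1: output 1 ✓
  M3 inverted output: output 1 ✓
Consistent faults: {M1 stuck-at-1, M1 inverted output, M2 stuck-at-1, M2 inverted output, M3 stuck-at-1, M3 inverted output} — 6 in all.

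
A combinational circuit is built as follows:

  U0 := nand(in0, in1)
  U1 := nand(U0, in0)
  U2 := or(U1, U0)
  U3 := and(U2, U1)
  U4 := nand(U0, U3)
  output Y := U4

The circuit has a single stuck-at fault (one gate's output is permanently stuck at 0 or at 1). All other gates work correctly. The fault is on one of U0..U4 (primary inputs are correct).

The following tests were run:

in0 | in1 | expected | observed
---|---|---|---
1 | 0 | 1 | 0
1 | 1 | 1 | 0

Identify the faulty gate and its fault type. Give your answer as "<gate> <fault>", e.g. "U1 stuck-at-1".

Fault-free values for test 1 (in0=1, in1=0): U0=1, U1=0, U2=1, U3=0, U4=1, giving Y=1. Observed 0.
Test 1: faults giving observed 0 are {U1 stuck-at-1, U3 stuck-at-1, U4 stuck-at-0}.
Test 2 (in0=1, in1=1): fault-free U0=0, U1=1, U2=1, U3=1, U4=1 → 1; observed 0. Eliminates U1 stuck-at-1, U3 stuck-at-1.
Only U4 stuck-at-0 is consistent with every test.

U4 stuck-at-0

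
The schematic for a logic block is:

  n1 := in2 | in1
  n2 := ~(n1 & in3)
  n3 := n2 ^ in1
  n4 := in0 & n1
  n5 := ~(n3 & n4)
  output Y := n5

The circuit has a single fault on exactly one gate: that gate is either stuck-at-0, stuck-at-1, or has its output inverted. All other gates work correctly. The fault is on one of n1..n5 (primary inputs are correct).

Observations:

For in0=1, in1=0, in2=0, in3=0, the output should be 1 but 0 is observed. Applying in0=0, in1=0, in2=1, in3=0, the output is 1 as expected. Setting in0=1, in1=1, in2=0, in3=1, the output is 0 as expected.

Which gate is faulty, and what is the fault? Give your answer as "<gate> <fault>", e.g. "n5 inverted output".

Fault-free values for test 1 (in0=1, in1=0, in2=0, in3=0): n1=0, n2=1, n3=1, n4=0, n5=1, giving Y=1. Observed 0.
Test 1: faults giving observed 0 are {n1 stuck-at-1, n1 inverted output, n4 stuck-at-1, n4 inverted output, n5 stuck-at-0, n5 inverted output}.
Test 2 (in0=0, in1=0, in2=1, in3=0): fault-free n1=1, n2=1, n3=1, n4=0, n5=1 → 1; observed 1. Eliminates n4 stuck-at-1, n4 inverted output, n5 stuck-at-0, n5 inverted output.
Test 3 (in0=1, in1=1, in2=0, in3=1): fault-free n1=1, n2=0, n3=1, n4=1, n5=0 → 0; observed 0. Eliminates n1 inverted output.
Only n1 stuck-at-1 is consistent with every test.

n1 stuck-at-1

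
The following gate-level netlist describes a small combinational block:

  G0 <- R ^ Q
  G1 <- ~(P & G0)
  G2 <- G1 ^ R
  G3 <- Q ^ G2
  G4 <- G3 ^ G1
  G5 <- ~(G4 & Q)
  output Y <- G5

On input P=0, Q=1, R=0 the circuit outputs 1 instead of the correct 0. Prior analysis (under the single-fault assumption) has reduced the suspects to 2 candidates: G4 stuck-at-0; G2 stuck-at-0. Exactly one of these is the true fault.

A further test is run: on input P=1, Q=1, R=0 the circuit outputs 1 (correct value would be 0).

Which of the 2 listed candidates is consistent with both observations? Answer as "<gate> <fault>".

G4 stuck-at-0

Evaluate each candidate on input P=1, Q=1, R=0:
  G4 stuck-at-0: G0=1, G1=0, G2=0, G3=1, G4=0 [stuck-at-0], G5=1 → 1 — matches
  G2 stuck-at-0: G0=1, G1=0, G2=0 [stuck-at-0], G3=1, G4=1, G5=0 → 0 — eliminated
Only G4 stuck-at-0 reproduces the observed 1.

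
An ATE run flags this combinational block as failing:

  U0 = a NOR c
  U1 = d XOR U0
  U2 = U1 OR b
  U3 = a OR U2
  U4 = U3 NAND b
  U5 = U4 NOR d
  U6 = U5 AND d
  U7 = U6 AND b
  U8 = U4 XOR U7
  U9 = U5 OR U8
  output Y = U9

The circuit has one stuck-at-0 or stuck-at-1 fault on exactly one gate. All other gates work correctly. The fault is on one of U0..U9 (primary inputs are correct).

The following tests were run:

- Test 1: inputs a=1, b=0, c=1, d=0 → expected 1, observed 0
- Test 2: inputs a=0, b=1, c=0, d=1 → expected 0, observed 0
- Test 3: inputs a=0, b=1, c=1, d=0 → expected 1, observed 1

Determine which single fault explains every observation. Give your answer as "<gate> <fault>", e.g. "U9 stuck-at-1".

U8 stuck-at-0

Fault-free values for test 1 (a=1, b=0, c=1, d=0): U0=0, U1=0, U2=0, U3=1, U4=1, U5=0, U6=0, U7=0, U8=1, U9=1, giving Y=1. Observed 0.
Test 1: faults giving observed 0 are {U7 stuck-at-1, U8 stuck-at-0, U9 stuck-at-0}.
Test 2 (a=0, b=1, c=0, d=1): fault-free U0=1, U1=0, U2=1, U3=1, U4=0, U5=0, U6=0, U7=0, U8=0, U9=0 → 0; observed 0. Eliminates U7 stuck-at-1.
Test 3 (a=0, b=1, c=1, d=0): fault-free U0=0, U1=0, U2=1, U3=1, U4=0, U5=1, U6=0, U7=0, U8=0, U9=1 → 1; observed 1. Eliminates U9 stuck-at-0.
Only U8 stuck-at-0 is consistent with every test.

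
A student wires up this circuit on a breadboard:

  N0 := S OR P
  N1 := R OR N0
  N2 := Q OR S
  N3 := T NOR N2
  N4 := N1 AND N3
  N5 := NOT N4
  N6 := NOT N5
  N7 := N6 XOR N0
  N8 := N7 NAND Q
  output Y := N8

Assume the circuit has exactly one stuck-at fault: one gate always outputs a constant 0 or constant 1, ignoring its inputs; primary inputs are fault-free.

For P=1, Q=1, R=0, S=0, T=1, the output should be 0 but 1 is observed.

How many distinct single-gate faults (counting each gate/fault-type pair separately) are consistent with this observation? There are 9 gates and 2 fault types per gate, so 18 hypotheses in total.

7

Fault-free: N0=1, N1=1, N2=1, N3=0, N4=0, N5=1, N6=0, N7=1, N8=0 → 0. Observed 1.
  N0: stuck-at-0 ✓; others ✗
  N1: none of the 2 fault types match ✗
  N2: none of the 2 fault types match ✗
  N3: stuck-at-1 ✓; others ✗
  N4: stuck-at-1 ✓; others ✗
  N5: stuck-at-0 ✓; others ✗
  N6: stuck-at-1 ✓; others ✗
  N7: stuck-at-0 ✓; others ✗
  N8: stuck-at-1 ✓; others ✗
Consistent faults: {N0 stuck-at-0, N3 stuck-at-1, N4 stuck-at-1, N5 stuck-at-0, N6 stuck-at-1, N7 stuck-at-0, N8 stuck-at-1} — 7 in all.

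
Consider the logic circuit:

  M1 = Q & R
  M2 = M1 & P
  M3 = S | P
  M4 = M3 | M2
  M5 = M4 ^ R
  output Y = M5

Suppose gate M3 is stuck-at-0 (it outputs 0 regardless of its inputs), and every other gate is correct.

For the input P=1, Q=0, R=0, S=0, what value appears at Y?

Propagate with M3 forced: M1=0, M2=0, M3=0 [stuck-at-0], M4=0, M5=0.
So Y = 0. (Without the fault it would be 1.)

0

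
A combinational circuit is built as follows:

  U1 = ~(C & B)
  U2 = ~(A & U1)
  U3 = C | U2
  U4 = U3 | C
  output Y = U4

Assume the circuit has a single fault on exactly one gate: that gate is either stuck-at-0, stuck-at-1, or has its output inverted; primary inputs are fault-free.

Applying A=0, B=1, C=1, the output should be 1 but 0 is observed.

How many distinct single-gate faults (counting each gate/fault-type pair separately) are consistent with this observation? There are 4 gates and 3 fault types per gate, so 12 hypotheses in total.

Fault-free: U1=0, U2=1, U3=1, U4=1 → 1. Observed 0.
  U1 stuck-at-0: output 1 ✗
  U1 stuck-at-1: output 1 ✗
  U1 inverted output: output 1 ✗
  U2 stuck-at-0: output 1 ✗
  U2 stuck-at-1: output 1 ✗
  U2 inverted output: output 1 ✗
  U3 stuck-at-0: output 1 ✗
  U3 stuck-at-1: output 1 ✗
  U3 inverted output: output 1 ✗
  U4 stuck-at-0: output 0 ✓
  U4 stuck-at-1: output 1 ✗
  U4 inverted output: output 0 ✓
Consistent faults: {U4 stuck-at-0, U4 inverted output} — 2 in all.

2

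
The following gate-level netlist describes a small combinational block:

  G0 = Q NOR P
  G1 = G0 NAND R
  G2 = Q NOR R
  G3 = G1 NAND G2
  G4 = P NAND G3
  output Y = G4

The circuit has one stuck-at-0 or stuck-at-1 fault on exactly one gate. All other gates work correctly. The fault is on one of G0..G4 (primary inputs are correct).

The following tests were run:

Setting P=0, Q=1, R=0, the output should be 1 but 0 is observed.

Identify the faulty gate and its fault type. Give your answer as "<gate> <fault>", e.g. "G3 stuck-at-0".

Fault-free values for test 1 (P=0, Q=1, R=0): G0=0, G1=1, G2=0, G3=1, G4=1, giving Y=1. Observed 0.
Test 1: faults giving observed 0 are {G4 stuck-at-0}.
Only G4 stuck-at-0 is consistent with every test.

G4 stuck-at-0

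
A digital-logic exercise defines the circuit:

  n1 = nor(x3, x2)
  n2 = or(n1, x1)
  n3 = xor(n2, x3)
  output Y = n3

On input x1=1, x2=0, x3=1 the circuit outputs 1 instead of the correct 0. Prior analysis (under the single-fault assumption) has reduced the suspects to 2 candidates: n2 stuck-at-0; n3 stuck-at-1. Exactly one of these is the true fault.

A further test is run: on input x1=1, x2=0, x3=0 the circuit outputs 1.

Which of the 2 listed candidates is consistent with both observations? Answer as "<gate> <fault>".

Evaluate each candidate on input x1=1, x2=0, x3=0:
  n2 stuck-at-0: n1=1, n2=0 [stuck-at-0], n3=0 → 0 — eliminated
  n3 stuck-at-1: n1=1, n2=1, n3=1 [stuck-at-1] → 1 — matches
Only n3 stuck-at-1 reproduces the observed 1.

n3 stuck-at-1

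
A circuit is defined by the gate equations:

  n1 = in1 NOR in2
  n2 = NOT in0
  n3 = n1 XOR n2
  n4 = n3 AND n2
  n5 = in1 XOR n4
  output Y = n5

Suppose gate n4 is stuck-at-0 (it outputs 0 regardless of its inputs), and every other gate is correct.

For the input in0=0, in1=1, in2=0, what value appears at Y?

Propagate with n4 forced: n1=0, n2=1, n3=1, n4=0 [stuck-at-0], n5=1.
So Y = 1. (Without the fault it would be 0.)

1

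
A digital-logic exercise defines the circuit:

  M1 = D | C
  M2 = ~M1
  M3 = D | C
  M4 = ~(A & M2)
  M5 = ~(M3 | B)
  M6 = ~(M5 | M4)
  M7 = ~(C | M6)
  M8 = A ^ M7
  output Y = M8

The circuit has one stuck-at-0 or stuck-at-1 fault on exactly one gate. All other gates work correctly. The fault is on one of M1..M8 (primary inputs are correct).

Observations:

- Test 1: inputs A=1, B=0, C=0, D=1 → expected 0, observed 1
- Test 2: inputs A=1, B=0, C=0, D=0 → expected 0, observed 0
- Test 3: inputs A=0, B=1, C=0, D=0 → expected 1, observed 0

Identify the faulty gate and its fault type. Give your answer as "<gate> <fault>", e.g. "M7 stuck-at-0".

Fault-free values for test 1 (A=1, B=0, C=0, D=1): M1=1, M2=0, M3=1, M4=1, M5=0, M6=0, M7=1, M8=0, giving Y=0. Observed 1.
Test 1: faults giving observed 1 are {M1 stuck-at-0, M2 stuck-at-1, M4 stuck-at-0, M6 stuck-at-1, M7 stuck-at-0, M8 stuck-at-1}.
Test 2 (A=1, B=0, C=0, D=0): fault-free M1=0, M2=1, M3=0, M4=0, M5=1, M6=0, M7=1, M8=0 → 0; observed 0. Eliminates M6 stuck-at-1, M7 stuck-at-0, M8 stuck-at-1.
Test 3 (A=0, B=1, C=0, D=0): fault-free M1=0, M2=1, M3=0, M4=1, M5=0, M6=0, M7=1, M8=1 → 1; observed 0. Eliminates M1 stuck-at-0, M2 stuck-at-1.
Only M4 stuck-at-0 is consistent with every test.

M4 stuck-at-0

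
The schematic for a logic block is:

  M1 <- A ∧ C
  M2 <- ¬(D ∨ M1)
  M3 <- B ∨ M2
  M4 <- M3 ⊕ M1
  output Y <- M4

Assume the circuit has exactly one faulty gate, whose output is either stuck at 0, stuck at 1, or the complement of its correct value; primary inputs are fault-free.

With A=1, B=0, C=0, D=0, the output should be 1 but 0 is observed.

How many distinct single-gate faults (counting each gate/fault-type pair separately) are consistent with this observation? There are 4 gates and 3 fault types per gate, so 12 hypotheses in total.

Fault-free: M1=0, M2=1, M3=1, M4=1 → 1. Observed 0.
  M1 stuck-at-0: output 1 ✗
  M1 stuck-at-1: output 1 ✗
  M1 inverted output: output 1 ✗
  M2 stuck-at-0: output 0 ✓
  M2 stuck-at-1: output 1 ✗
  M2 inverted output: output 0 ✓
  M3 stuck-at-0: output 0 ✓
  M3 stuck-at-1: output 1 ✗
  M3 inverted output: output 0 ✓
  M4 stuck-at-0: output 0 ✓
  M4 stuck-at-1: output 1 ✗
  M4 inverted output: output 0 ✓
Consistent faults: {M2 stuck-at-0, M2 inverted output, M3 stuck-at-0, M3 inverted output, M4 stuck-at-0, M4 inverted output} — 6 in all.

6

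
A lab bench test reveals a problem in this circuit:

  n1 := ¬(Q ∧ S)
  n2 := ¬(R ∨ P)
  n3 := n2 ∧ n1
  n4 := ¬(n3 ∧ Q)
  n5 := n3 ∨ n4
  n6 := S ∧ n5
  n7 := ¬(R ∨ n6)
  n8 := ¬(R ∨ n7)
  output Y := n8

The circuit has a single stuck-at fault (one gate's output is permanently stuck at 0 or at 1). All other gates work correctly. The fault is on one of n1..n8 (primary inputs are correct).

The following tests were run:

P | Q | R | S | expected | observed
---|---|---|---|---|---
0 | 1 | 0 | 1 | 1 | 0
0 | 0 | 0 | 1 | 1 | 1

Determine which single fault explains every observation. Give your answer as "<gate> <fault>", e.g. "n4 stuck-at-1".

Fault-free values for test 1 (P=0, Q=1, R=0, S=1): n1=0, n2=1, n3=0, n4=1, n5=1, n6=1, n7=0, n8=1, giving Y=1. Observed 0.
Test 1: faults giving observed 0 are {n4 stuck-at-0, n5 stuck-at-0, n6 stuck-at-0, n7 stuck-at-1, n8 stuck-at-0}.
Test 2 (P=0, Q=0, R=0, S=1): fault-free n1=1, n2=1, n3=1, n4=1, n5=1, n6=1, n7=0, n8=1 → 1; observed 1. Eliminates n5 stuck-at-0, n6 stuck-at-0, n7 stuck-at-1, n8 stuck-at-0.
Only n4 stuck-at-0 is consistent with every test.

n4 stuck-at-0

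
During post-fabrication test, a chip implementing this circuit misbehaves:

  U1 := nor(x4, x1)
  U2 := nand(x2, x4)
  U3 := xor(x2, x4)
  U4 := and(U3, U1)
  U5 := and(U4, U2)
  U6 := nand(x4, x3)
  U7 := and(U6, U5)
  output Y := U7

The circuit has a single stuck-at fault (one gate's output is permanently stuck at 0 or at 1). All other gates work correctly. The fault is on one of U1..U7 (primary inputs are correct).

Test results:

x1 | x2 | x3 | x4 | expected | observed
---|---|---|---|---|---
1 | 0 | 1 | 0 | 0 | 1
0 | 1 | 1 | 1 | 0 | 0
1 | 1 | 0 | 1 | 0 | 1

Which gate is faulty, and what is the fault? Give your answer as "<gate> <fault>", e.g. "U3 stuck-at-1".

U5 stuck-at-1

Fault-free values for test 1 (x1=1, x2=0, x3=1, x4=0): U1=0, U2=1, U3=0, U4=0, U5=0, U6=1, U7=0, giving Y=0. Observed 1.
Test 1: faults giving observed 1 are {U4 stuck-at-1, U5 stuck-at-1, U7 stuck-at-1}.
Test 2 (x1=0, x2=1, x3=1, x4=1): fault-free U1=0, U2=0, U3=0, U4=0, U5=0, U6=0, U7=0 → 0; observed 0. Eliminates U7 stuck-at-1.
Test 3 (x1=1, x2=1, x3=0, x4=1): fault-free U1=0, U2=0, U3=0, U4=0, U5=0, U6=1, U7=0 → 0; observed 1. Eliminates U4 stuck-at-1.
Only U5 stuck-at-1 is consistent with every test.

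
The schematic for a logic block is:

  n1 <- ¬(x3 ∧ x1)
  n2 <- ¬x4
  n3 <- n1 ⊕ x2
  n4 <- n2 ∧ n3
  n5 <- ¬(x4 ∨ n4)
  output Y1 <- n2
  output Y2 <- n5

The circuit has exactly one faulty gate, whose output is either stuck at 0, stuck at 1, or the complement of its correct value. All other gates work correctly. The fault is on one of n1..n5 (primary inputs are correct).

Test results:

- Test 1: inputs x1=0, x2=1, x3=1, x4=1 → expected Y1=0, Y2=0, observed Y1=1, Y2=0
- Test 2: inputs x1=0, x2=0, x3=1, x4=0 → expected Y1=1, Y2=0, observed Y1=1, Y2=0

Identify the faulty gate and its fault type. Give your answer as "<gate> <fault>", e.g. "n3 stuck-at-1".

n2 stuck-at-1

Fault-free values for test 1 (x1=0, x2=1, x3=1, x4=1): n1=1, n2=0, n3=0, n4=0, n5=0, giving Y1=0, Y2=0. Observed Y1=1, Y2=0.
Test 1: faults giving observed Y1=1, Y2=0 are {n2 stuck-at-1, n2 inverted output}.
Test 2 (x1=0, x2=0, x3=1, x4=0): fault-free n1=1, n2=1, n3=1, n4=1, n5=0 → Y1=1, Y2=0; observed Y1=1, Y2=0. Eliminates n2 inverted output.
Only n2 stuck-at-1 is consistent with every test.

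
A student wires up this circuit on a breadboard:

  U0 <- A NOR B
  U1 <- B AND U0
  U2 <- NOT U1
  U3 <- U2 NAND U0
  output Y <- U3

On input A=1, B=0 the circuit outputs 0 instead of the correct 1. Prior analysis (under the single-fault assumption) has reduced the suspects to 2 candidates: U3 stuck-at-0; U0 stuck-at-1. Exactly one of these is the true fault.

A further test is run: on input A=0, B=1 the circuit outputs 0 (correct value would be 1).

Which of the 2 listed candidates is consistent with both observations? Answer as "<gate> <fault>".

Evaluate each candidate on input A=0, B=1:
  U3 stuck-at-0: U0=0, U1=0, U2=1, U3=0 [stuck-at-0] → 0 — matches
  U0 stuck-at-1: U0=1 [stuck-at-1], U1=1, U2=0, U3=1 → 1 — eliminated
Only U3 stuck-at-0 reproduces the observed 0.

U3 stuck-at-0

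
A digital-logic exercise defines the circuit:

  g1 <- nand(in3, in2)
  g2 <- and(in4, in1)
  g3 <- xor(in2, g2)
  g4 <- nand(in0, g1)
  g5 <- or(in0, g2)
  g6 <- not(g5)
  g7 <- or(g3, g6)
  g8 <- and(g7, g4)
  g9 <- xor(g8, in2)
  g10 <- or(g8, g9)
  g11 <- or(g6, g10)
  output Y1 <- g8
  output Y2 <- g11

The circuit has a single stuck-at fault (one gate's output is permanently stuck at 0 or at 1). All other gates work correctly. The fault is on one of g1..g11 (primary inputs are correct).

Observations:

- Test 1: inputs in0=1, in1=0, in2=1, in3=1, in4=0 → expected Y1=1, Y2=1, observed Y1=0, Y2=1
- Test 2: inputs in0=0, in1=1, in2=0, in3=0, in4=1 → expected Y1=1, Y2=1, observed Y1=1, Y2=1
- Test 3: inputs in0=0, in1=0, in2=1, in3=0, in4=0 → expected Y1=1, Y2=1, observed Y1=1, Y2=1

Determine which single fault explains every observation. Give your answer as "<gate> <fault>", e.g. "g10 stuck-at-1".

Fault-free values for test 1 (in0=1, in1=0, in2=1, in3=1, in4=0): g1=0, g2=0, g3=1, g4=1, g5=1, g6=0, g7=1, g8=1, g9=0, g10=1, g11=1, giving Y1=1, Y2=1. Observed Y1=0, Y2=1.
Test 1: faults giving observed Y1=0, Y2=1 are {g1 stuck-at-1, g2 stuck-at-1, g3 stuck-at-0, g4 stuck-at-0, g7 stuck-at-0, g8 stuck-at-0}.
Test 2 (in0=0, in1=1, in2=0, in3=0, in4=1): fault-free g1=1, g2=1, g3=1, g4=1, g5=1, g6=0, g7=1, g8=1, g9=1, g10=1, g11=1 → Y1=1, Y2=1; observed Y1=1, Y2=1. Eliminates g3 stuck-at-0, g4 stuck-at-0, g7 stuck-at-0, g8 stuck-at-0.
Test 3 (in0=0, in1=0, in2=1, in3=0, in4=0): fault-free g1=1, g2=0, g3=1, g4=1, g5=0, g6=1, g7=1, g8=1, g9=0, g10=1, g11=1 → Y1=1, Y2=1; observed Y1=1, Y2=1. Eliminates g2 stuck-at-1.
Only g1 stuck-at-1 is consistent with every test.

g1 stuck-at-1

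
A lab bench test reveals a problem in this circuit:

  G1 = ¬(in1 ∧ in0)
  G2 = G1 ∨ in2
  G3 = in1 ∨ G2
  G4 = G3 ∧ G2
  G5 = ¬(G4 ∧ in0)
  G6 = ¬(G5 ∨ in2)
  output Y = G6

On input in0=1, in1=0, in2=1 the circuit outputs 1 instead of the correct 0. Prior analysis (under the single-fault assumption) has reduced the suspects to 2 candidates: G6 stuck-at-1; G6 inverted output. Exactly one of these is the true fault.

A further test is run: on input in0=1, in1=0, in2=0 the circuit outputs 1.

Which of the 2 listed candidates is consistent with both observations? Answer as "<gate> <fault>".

Evaluate each candidate on input in0=1, in1=0, in2=0:
  G6 stuck-at-1: G1=1, G2=1, G3=1, G4=1, G5=0, G6=1 [stuck-at-1] → 1 — matches
  G6 inverted output: G1=1, G2=1, G3=1, G4=1, G5=0, G6=0 [inverted output] → 0 — eliminated
Only G6 stuck-at-1 reproduces the observed 1.

G6 stuck-at-1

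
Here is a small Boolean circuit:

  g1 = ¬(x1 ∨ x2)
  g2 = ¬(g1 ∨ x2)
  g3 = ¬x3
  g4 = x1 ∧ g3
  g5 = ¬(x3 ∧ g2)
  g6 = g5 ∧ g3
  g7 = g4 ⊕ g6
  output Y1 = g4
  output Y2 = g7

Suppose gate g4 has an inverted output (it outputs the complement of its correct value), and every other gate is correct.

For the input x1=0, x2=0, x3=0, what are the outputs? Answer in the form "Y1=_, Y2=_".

Propagate with g4 forced: g1=1, g2=0, g3=1, g4=1 [inverted output], g5=1, g6=1, g7=0.
So the outputs are Y1=1, Y2=0. (Without the fault they would be Y1=0, Y2=1.)

Y1=1, Y2=0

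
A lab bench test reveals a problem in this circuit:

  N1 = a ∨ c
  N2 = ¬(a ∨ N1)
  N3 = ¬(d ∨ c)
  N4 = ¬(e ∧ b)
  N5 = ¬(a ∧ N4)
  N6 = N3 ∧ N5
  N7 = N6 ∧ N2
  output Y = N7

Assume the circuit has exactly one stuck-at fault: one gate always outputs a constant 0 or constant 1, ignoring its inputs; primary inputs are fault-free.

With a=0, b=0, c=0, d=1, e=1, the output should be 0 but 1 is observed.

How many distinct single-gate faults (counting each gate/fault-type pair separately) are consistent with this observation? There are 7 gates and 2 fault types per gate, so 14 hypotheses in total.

3

Fault-free: N1=0, N2=1, N3=0, N4=1, N5=1, N6=0, N7=0 → 0. Observed 1.
  N1 stuck-at-0: output 0 ✗
  N1 stuck-at-1: output 0 ✗
  N2 stuck-at-0: output 0 ✗
  N2 stuck-at-1: output 0 ✗
  N3 stuck-at-0: output 0 ✗
  N3 stuck-at-1: output 1 ✓
  N4 stuck-at-0: output 0 ✗
  N4 stuck-at-1: output 0 ✗
  N5 stuck-at-0: output 0 ✗
  N5 stuck-at-1: output 0 ✗
  N6 stuck-at-0: output 0 ✗
  N6 stuck-at-1: output 1 ✓
  N7 stuck-at-0: output 0 ✗
  N7 stuck-at-1: output 1 ✓
Consistent faults: {N3 stuck-at-1, N6 stuck-at-1, N7 stuck-at-1} — 3 in all.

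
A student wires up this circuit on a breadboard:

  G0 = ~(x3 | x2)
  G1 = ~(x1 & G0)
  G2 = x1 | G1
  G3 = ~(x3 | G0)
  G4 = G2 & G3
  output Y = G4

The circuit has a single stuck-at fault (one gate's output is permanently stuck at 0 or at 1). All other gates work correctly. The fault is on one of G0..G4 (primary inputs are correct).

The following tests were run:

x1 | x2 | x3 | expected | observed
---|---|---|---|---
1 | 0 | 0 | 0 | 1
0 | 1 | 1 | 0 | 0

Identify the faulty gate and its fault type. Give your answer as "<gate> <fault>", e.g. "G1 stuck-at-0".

Fault-free values for test 1 (x1=1, x2=0, x3=0): G0=1, G1=0, G2=1, G3=0, G4=0, giving Y=0. Observed 1.
Test 1: faults giving observed 1 are {G0 stuck-at-0, G3 stuck-at-1, G4 stuck-at-1}.
Test 2 (x1=0, x2=1, x3=1): fault-free G0=0, G1=1, G2=1, G3=0, G4=0 → 0; observed 0. Eliminates G3 stuck-at-1, G4 stuck-at-1.
Only G0 stuck-at-0 is consistent with every test.

G0 stuck-at-0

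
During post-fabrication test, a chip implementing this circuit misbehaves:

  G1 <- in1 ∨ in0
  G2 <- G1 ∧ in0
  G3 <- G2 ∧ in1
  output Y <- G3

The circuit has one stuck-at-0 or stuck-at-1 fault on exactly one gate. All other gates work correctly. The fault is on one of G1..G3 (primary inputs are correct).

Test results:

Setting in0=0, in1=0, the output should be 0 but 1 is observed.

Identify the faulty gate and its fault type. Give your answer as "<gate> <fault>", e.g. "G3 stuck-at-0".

Fault-free values for test 1 (in0=0, in1=0): G1=0, G2=0, G3=0, giving Y=0. Observed 1.
Test 1: faults giving observed 1 are {G3 stuck-at-1}.
Only G3 stuck-at-1 is consistent with every test.

G3 stuck-at-1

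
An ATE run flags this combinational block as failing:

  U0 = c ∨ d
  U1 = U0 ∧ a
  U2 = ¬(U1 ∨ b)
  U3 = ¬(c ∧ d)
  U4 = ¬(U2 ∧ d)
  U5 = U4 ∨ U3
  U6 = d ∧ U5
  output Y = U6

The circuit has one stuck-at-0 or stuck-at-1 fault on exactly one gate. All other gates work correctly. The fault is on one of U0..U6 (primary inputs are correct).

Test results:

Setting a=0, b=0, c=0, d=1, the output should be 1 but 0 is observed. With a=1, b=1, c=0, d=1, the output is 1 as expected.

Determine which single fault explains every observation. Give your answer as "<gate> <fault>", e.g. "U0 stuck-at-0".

U3 stuck-at-0

Fault-free values for test 1 (a=0, b=0, c=0, d=1): U0=1, U1=0, U2=1, U3=1, U4=0, U5=1, U6=1, giving Y=1. Observed 0.
Test 1: faults giving observed 0 are {U3 stuck-at-0, U5 stuck-at-0, U6 stuck-at-0}.
Test 2 (a=1, b=1, c=0, d=1): fault-free U0=1, U1=1, U2=0, U3=1, U4=1, U5=1, U6=1 → 1; observed 1. Eliminates U5 stuck-at-0, U6 stuck-at-0.
Only U3 stuck-at-0 is consistent with every test.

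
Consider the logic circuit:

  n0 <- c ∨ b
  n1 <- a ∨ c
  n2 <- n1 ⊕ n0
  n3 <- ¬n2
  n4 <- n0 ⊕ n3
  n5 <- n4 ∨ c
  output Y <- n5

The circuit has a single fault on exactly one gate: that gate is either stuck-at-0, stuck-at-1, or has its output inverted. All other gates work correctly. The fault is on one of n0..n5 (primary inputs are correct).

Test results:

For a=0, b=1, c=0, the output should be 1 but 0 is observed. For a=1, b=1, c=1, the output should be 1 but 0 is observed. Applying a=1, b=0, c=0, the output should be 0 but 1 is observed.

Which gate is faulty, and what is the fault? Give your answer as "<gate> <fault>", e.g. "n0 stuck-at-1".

n5 inverted output

Fault-free values for test 1 (a=0, b=1, c=0): n0=1, n1=0, n2=1, n3=0, n4=1, n5=1, giving Y=1. Observed 0.
Test 1: faults giving observed 0 are {n1 stuck-at-1, n1 inverted output, n2 stuck-at-0, n2 inverted output, n3 stuck-at-1, n3 inverted output, n4 stuck-at-0, n4 inverted output, n5 stuck-at-0, n5 inverted output}.
Test 2 (a=1, b=1, c=1): fault-free n0=1, n1=1, n2=0, n3=1, n4=0, n5=1 → 1; observed 0. Eliminates n1 stuck-at-1, n1 inverted output, n2 stuck-at-0, n2 inverted output, n3 stuck-at-1, n3 inverted output, n4 stuck-at-0, n4 inverted output.
Test 3 (a=1, b=0, c=0): fault-free n0=0, n1=1, n2=1, n3=0, n4=0, n5=0 → 0; observed 1. Eliminates n5 stuck-at-0.
Only n5 inverted output is consistent with every test.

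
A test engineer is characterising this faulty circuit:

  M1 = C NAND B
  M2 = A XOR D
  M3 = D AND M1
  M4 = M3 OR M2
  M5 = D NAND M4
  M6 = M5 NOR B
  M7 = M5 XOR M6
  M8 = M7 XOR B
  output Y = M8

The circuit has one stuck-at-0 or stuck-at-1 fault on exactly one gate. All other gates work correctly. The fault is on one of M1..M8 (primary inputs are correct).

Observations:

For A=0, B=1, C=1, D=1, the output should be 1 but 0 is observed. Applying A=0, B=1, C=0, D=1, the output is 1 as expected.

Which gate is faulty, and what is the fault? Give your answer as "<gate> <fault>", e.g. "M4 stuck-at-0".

M2 stuck-at-0

Fault-free values for test 1 (A=0, B=1, C=1, D=1): M1=0, M2=1, M3=0, M4=1, M5=0, M6=0, M7=0, M8=1, giving Y=1. Observed 0.
Test 1: faults giving observed 0 are {M2 stuck-at-0, M4 stuck-at-0, M5 stuck-at-1, M6 stuck-at-1, M7 stuck-at-1, M8 stuck-at-0}.
Test 2 (A=0, B=1, C=0, D=1): fault-free M1=1, M2=1, M3=1, M4=1, M5=0, M6=0, M7=0, M8=1 → 1; observed 1. Eliminates M4 stuck-at-0, M5 stuck-at-1, M6 stuck-at-1, M7 stuck-at-1, M8 stuck-at-0.
Only M2 stuck-at-0 is consistent with every test.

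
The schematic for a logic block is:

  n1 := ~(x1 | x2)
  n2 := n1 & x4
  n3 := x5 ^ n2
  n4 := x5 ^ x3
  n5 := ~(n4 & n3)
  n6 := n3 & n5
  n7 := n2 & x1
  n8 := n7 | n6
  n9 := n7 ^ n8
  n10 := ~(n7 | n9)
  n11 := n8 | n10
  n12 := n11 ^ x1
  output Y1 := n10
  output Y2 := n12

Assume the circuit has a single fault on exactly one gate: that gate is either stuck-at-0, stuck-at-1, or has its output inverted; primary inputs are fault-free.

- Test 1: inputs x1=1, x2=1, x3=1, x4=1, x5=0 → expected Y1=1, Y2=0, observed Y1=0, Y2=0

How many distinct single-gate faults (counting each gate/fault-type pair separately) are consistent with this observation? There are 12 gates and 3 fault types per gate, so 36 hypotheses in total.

10

Fault-free: n1=0, n2=0, n3=0, n4=1, n5=1, n6=0, n7=0, n8=0, n9=0, n10=1, n11=1, n12=0 → Y1=1, Y2=0. Observed Y1=0, Y2=0.
  n1: stuck-at-1, inverted output ✓; others ✗
  n2: stuck-at-1, inverted output ✓; others ✗
  n3: none of the 3 fault types match ✗
  n4: none of the 3 fault types match ✗
  n5: none of the 3 fault types match ✗
  n6: stuck-at-1, inverted output ✓; others ✗
  n7: stuck-at-1, inverted output ✓; others ✗
  n8: stuck-at-1, inverted output ✓; others ✗
  n9: none of the 3 fault types match ✗
  n10: none of the 3 fault types match ✗
  n11: none of the 3 fault types match ✗
  n12: none of the 3 fault types match ✗
Consistent faults: {n1 stuck-at-1, n1 inverted output, n2 stuck-at-1, n2 inverted output, n6 stuck-at-1, n6 inverted output, n7 stuck-at-1, n7 inverted output, n8 stuck-at-1, n8 inverted output} — 10 in all.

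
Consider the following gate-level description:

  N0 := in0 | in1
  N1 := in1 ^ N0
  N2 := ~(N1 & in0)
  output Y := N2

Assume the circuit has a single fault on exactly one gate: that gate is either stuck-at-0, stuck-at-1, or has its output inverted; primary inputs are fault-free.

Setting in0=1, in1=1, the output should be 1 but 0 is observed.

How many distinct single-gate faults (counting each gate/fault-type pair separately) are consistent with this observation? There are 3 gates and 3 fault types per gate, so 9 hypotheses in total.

6

Fault-free: N0=1, N1=0, N2=1 → 1. Observed 0.
  N0 stuck-at-0: output 0 ✓
  N0 stuck-at-1: output 1 ✗
  N0 inverted output: output 0 ✓
  N1 stuck-at-0: output 1 ✗
  N1 stuck-at-1: output 0 ✓
  N1 inverted output: output 0 ✓
  N2 stuck-at-0: output 0 ✓
  N2 stuck-at-1: output 1 ✗
  N2 inverted output: output 0 ✓
Consistent faults: {N0 stuck-at-0, N0 inverted output, N1 stuck-at-1, N1 inverted output, N2 stuck-at-0, N2 inverted output} — 6 in all.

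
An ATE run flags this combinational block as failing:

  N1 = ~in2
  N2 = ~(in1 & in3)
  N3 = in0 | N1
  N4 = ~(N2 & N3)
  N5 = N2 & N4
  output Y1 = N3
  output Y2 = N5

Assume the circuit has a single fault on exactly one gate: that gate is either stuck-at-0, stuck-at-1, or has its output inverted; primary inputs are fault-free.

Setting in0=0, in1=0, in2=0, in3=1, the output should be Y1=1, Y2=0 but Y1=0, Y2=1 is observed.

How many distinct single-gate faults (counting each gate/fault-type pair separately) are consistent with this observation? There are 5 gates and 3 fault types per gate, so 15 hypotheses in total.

4

Fault-free: N1=1, N2=1, N3=1, N4=0, N5=0 → Y1=1, Y2=0. Observed Y1=0, Y2=1.
  N1: stuck-at-0, inverted output ✓; others ✗
  N2: none of the 3 fault types match ✗
  N3: stuck-at-0, inverted output ✓; others ✗
  N4: none of the 3 fault types match ✗
  N5: none of the 3 fault types match ✗
Consistent faults: {N1 stuck-at-0, N1 inverted output, N3 stuck-at-0, N3 inverted output} — 4 in all.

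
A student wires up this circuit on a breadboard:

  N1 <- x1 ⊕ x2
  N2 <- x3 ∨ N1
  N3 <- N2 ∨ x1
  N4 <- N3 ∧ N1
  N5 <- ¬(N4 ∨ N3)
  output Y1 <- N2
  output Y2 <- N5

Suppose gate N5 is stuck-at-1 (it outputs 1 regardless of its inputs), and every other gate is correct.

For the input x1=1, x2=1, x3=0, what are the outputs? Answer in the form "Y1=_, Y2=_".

Propagate with N5 forced: N1=0, N2=0, N3=1, N4=0, N5=1 [stuck-at-1].
So the outputs are Y1=0, Y2=1. (Without the fault they would be Y1=0, Y2=0.)

Y1=0, Y2=1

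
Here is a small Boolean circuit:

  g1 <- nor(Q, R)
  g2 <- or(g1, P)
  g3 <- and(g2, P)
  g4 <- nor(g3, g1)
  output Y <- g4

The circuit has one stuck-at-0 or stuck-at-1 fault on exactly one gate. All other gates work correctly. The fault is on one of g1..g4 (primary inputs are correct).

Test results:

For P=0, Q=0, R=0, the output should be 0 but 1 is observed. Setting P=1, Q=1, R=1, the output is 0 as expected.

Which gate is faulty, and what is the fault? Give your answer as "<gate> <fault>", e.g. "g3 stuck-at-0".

Fault-free values for test 1 (P=0, Q=0, R=0): g1=1, g2=1, g3=0, g4=0, giving Y=0. Observed 1.
Test 1: faults giving observed 1 are {g1 stuck-at-0, g4 stuck-at-1}.
Test 2 (P=1, Q=1, R=1): fault-free g1=0, g2=1, g3=1, g4=0 → 0; observed 0. Eliminates g4 stuck-at-1.
Only g1 stuck-at-0 is consistent with every test.

g1 stuck-at-0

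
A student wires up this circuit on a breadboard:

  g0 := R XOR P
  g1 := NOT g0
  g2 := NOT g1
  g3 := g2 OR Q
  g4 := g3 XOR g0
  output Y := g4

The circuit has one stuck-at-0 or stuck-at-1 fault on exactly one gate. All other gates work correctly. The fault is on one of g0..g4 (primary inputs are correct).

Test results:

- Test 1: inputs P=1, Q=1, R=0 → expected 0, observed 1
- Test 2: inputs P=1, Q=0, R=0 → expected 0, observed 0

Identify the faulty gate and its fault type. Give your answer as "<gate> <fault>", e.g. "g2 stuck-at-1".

Fault-free values for test 1 (P=1, Q=1, R=0): g0=1, g1=0, g2=1, g3=1, g4=0, giving Y=0. Observed 1.
Test 1: faults giving observed 1 are {g0 stuck-at-0, g3 stuck-at-0, g4 stuck-at-1}.
Test 2 (P=1, Q=0, R=0): fault-free g0=1, g1=0, g2=1, g3=1, g4=0 → 0; observed 0. Eliminates g3 stuck-at-0, g4 stuck-at-1.
Only g0 stuck-at-0 is consistent with every test.

g0 stuck-at-0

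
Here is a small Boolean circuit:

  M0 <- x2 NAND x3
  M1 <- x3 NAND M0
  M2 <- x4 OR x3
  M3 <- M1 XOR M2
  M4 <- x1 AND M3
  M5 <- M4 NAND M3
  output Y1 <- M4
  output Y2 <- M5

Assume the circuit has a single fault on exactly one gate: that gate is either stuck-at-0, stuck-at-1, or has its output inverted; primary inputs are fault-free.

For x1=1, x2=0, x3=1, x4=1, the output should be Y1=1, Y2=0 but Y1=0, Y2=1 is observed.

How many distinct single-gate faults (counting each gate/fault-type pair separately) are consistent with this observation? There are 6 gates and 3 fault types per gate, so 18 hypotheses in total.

Fault-free: M0=1, M1=0, M2=1, M3=1, M4=1, M5=0 → Y1=1, Y2=0. Observed Y1=0, Y2=1.
  M0: stuck-at-0, inverted output ✓; others ✗
  M1: stuck-at-1, inverted output ✓; others ✗
  M2: stuck-at-0, inverted output ✓; others ✗
  M3: stuck-at-0, inverted output ✓; others ✗
  M4: stuck-at-0, inverted output ✓; others ✗
  M5: none of the 3 fault types match ✗
Consistent faults: {M0 stuck-at-0, M0 inverted output, M1 stuck-at-1, M1 inverted output, M2 stuck-at-0, M2 inverted output, M3 stuck-at-0, M3 inverted output, M4 stuck-at-0, M4 inverted output} — 10 in all.

10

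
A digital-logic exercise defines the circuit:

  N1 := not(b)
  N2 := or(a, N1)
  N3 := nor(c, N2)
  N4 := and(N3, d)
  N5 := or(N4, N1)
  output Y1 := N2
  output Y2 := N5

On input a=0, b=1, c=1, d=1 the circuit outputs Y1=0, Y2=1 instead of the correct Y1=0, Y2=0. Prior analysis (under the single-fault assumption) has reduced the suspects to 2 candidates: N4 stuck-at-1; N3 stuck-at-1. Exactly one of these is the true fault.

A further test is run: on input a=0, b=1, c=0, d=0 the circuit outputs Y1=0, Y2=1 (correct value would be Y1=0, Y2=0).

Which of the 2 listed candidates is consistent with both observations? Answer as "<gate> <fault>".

N4 stuck-at-1

Evaluate each candidate on input a=0, b=1, c=0, d=0:
  N4 stuck-at-1: N1=0, N2=0, N3=1, N4=1 [stuck-at-1], N5=1 → Y1=0, Y2=1 — matches
  N3 stuck-at-1: N1=0, N2=0, N3=1 [stuck-at-1], N4=0, N5=0 → Y1=0, Y2=0 — eliminated
Only N4 stuck-at-1 reproduces the observed Y1=0, Y2=1.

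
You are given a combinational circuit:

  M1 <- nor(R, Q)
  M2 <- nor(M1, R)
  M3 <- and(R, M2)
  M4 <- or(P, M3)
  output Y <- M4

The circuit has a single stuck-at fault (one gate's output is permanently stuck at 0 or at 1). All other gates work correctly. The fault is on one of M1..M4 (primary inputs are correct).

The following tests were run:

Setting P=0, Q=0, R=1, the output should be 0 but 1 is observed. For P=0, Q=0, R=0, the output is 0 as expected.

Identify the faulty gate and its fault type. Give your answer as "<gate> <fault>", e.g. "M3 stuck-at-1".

M2 stuck-at-1

Fault-free values for test 1 (P=0, Q=0, R=1): M1=0, M2=0, M3=0, M4=0, giving Y=0. Observed 1.
Test 1: faults giving observed 1 are {M2 stuck-at-1, M3 stuck-at-1, M4 stuck-at-1}.
Test 2 (P=0, Q=0, R=0): fault-free M1=1, M2=0, M3=0, M4=0 → 0; observed 0. Eliminates M3 stuck-at-1, M4 stuck-at-1.
Only M2 stuck-at-1 is consistent with every test.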